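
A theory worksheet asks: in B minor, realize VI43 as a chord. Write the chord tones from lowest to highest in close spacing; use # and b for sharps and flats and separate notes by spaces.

In B minor, scale degree 6 is G, and the diatonic chord built there is a major seventh chord.
That chord is spelled G-B-D-F#.
With the 43 figure the chord is in second inversion; from the bass D upward in close position it reads D-F#-G-B.

D F# G B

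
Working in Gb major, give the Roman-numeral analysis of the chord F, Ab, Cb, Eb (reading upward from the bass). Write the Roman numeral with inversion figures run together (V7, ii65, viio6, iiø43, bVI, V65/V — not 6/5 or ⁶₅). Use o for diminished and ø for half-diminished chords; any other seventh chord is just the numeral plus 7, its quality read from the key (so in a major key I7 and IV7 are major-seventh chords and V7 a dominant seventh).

viiø7

Stacked in thirds the chord is F-Ab-Cb-Eb: a half-diminished seventh chord on F.
F is scale degree 7 in Gb major, and a half-diminished seventh chord on that degree is written viiø7.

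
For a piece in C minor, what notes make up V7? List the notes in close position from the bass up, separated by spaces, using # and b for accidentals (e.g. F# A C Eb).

In C minor, the dominant is G. The dominant is major (leading tone raised), so V is a dominant seventh chord.
That chord is spelled G-B-D-F.

G B D F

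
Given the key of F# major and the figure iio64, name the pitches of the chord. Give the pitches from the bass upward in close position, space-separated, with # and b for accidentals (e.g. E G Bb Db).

D G# B

iio64 is the diminished supertonic triad, borrowed from the parallel minor. In F# major that root is G#.
So the chord is G#-B-D.
With the 64 figure the chord is in second inversion; from the bass D upward in close position it reads D-G#-B.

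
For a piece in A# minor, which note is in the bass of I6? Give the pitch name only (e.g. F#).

I in A# minor has root A#; the chord is A#-C##-E#.
The figure 6 means first inversion — the third is in the bass.

C##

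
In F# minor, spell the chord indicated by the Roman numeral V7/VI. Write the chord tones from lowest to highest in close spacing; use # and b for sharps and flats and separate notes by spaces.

A C# E G

V7/VI is a secondary dominant — the dominant seventh of VI. VI in F# minor is D, so the applied chord's root is A, a perfect fifth above.
Building a dominant seventh chord on A gives A-C#-E-G.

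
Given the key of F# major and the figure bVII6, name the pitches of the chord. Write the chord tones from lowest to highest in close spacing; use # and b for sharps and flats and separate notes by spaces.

bVII6 is a major triad on the lowered seventh degree (the subtonic), borrowed from the parallel minor. In F# major that root is E.
So the chord is E-G#-B.
The figured bass 6 indicates first inversion, placing the third (G#) in the bass: G#-B-E.

G# B E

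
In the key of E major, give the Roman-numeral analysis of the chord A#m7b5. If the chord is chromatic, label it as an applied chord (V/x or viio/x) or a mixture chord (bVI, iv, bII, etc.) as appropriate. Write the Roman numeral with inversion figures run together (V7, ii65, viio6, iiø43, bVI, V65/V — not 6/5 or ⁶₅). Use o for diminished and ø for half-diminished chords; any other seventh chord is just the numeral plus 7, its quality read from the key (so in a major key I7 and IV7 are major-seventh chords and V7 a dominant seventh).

viiø7/V

Stacked in thirds the chord is A#-C#-E-G#: a half-diminished seventh chord on A#.
A# sits a half step below B (V in E major); a diminished chord there is the applied leading-tone chord of V.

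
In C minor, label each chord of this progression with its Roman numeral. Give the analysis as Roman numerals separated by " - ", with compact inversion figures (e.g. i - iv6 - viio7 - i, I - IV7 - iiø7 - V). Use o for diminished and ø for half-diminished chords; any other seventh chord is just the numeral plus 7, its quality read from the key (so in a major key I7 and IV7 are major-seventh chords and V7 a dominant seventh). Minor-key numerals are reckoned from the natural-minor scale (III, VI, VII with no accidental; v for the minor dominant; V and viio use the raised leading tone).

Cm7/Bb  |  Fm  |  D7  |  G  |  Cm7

i42 - iv - V7/V - V - i7

Cm7/Bb: minor seventh chord on C = scale degree 1 → i42.
Fm: root F is the subdominant; minor triad there is iv.
D7: chromatic; D is V of V, so V7/V.
G: root G is the dominant; major triad there is V.
Cm7: root C is the tonic; minor seventh chord there is i7.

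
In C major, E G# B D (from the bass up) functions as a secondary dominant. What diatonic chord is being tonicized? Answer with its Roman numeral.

The chord is a dominant seventh chord on E.
A dominant resolves down a perfect fifth: E → A. In C major, A is scale degree 6, i.e. vi.

vi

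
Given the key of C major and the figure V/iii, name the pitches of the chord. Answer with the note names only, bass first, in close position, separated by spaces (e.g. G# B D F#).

V/iii is a secondary dominant — the dominant triad of iii. iii in C major is E, so the applied chord's root is B, a perfect fifth above.
Building a major triad on B gives B-D#-F#.

B D# F#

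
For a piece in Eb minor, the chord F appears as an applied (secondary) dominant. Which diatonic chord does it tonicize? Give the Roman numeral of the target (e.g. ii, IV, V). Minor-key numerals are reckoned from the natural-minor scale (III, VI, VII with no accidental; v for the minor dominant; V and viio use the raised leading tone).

V

The chord is a major triad on F.
A dominant resolves down a perfect fifth: F → Bb. In Eb minor, Bb is scale degree 5, i.e. V.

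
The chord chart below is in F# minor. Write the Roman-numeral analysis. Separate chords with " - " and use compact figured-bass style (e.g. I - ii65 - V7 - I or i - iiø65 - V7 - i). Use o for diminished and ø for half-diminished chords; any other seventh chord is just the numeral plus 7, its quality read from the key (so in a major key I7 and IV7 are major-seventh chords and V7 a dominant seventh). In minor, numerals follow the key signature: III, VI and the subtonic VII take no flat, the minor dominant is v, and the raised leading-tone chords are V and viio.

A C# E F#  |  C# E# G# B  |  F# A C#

i65 - V7 - i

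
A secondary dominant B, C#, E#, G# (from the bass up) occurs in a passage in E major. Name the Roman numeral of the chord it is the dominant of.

ii

The chord is a dominant seventh chord on C#.
A dominant resolves down a perfect fifth: C# → F#. In E major, F# is scale degree 2, i.e. ii.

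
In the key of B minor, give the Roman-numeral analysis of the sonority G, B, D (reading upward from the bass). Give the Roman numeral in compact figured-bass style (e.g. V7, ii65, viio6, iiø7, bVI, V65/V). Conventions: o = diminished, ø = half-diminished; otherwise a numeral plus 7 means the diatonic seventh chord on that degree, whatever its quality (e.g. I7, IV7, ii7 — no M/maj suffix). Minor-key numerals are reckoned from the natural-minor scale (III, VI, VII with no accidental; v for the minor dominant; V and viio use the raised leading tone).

VI

The pitches G-B-D form a major triad rooted on G.
G is scale degree 6 in B minor, and a major triad on that degree is written VI.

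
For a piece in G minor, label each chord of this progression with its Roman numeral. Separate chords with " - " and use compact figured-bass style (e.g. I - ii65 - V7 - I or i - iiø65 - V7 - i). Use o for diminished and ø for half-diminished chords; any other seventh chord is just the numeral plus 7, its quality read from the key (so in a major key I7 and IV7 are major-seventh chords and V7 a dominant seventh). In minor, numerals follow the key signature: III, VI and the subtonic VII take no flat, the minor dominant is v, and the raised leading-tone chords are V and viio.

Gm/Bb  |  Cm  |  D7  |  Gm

i6 - iv - V7 - i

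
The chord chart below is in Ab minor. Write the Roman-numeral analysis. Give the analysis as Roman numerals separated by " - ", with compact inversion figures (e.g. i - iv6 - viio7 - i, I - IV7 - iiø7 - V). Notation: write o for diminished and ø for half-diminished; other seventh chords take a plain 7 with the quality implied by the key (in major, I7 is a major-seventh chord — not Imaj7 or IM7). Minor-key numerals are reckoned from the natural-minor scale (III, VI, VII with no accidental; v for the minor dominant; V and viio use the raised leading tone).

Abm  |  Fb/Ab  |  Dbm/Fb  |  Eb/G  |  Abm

Abm: root Ab is the tonic; minor triad there is i.
Fb/Ab has root Fb, degree 6 in Ab minor, so VI6.
Dbm/Fb: root Db is the subdominant; minor triad there is iv6.
Eb/G: root Eb is the dominant; major triad there is V6.
Abm: root Ab is the tonic; minor triad there is i.

i - VI6 - iv6 - V6 - i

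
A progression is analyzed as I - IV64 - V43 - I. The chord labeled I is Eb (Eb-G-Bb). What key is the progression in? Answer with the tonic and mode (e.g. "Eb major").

Eb major

I is given as Eb-G-Bb — a major triad with root Eb.
If Eb is scale degree 1 and the mode makes that degree carry a major triad, the tonic is Eb and the mode is major.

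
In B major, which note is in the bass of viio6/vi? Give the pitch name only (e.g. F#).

A#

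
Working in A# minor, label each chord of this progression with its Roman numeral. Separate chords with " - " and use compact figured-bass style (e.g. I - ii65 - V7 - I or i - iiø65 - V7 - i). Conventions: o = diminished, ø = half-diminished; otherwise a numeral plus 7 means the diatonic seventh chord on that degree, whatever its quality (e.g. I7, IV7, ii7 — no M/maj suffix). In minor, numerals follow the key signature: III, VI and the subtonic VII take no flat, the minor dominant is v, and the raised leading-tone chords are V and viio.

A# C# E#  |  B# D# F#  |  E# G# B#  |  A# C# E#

i - iio - v - i

A#-C#-E# has root A#, degree 1 in A# minor, so i.
B#-D#-F# has root B#, degree 2 in A# minor, so iio.
E#-G#-B# has root E#, degree 5 in A# minor, so v.
A#-C#-E#: root A# is the tonic; minor triad there is i.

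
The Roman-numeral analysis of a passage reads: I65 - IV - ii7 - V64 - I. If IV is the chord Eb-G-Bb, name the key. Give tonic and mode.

IV is given as Eb-G-Bb — a major triad with root Eb.
IV on Eb implies Eb is the subdominant; that puts the tonic at Bb, and the uppercase numeral fits major mode.

Bb major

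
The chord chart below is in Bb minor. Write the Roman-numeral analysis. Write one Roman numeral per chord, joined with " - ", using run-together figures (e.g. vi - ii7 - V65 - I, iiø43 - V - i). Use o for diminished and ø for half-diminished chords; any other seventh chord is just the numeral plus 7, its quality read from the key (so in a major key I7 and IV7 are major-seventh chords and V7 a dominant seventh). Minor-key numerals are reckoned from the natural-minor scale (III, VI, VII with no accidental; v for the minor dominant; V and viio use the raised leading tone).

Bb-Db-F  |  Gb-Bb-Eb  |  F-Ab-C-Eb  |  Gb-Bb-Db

i - iv6 - v7 - VI

Bb-Db-F: root Bb is the tonic; minor triad there is i.
Gb-Bb-Eb: minor triad on Eb = scale degree 4 → iv6.
F-Ab-C-Eb: root F is the dominant; minor seventh chord there is v7.
Gb-Bb-Db: root Gb is the submediant; major triad there is VI.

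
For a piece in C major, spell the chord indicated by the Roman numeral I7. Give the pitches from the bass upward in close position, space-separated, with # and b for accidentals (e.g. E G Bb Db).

In C major, the tonic is C, and the diatonic chord built there is a major seventh chord.
Stacking thirds from C gives C-E-G-B.

C E G B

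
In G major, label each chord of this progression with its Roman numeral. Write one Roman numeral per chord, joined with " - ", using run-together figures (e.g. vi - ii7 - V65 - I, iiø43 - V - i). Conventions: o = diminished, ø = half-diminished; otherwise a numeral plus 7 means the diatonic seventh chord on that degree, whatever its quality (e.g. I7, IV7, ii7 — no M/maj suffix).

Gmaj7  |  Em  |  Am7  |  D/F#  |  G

I7 - vi - ii7 - V6 - I

Gmaj7: root G is the tonic; major seventh chord there is I7.
Em: minor triad on E = scale degree 6 → vi.
Am7: minor seventh chord on A = scale degree 2 → ii7.
D/F# has root D, degree 5 in G major, so V6.
G: root G is the tonic; major triad there is I.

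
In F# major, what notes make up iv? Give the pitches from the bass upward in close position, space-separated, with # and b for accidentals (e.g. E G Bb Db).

B D F#

Scale degree 4 in F# major is B; here the chord built on it is altered to a minor triad. iv is the minor subdominant, borrowed from the parallel minor.
So the chord is B-D-F#.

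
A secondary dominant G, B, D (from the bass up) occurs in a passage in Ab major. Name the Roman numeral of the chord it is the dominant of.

The chord is a major triad on G.
A dominant resolves down a perfect fifth: G → C. In Ab major, C is scale degree 3, i.e. iii.

iii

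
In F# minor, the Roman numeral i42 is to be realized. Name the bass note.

E

i in F# minor has root F#; the chord is F#-A-C#-E.
The figure 42 means third inversion — the seventh is in the bass.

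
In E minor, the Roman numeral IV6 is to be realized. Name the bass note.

C#

IV in E minor has root A; the chord is A-C#-E.
The figure 6 means first inversion — the third is in the bass.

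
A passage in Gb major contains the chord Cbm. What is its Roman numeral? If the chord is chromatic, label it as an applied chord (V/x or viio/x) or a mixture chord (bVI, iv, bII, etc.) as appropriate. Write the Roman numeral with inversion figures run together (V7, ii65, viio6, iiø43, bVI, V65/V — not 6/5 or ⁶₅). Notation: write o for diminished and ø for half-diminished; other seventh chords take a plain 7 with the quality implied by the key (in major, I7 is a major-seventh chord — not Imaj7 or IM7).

The pitches Cb-Ebb-Gb form a minor triad rooted on Cb.
Cb is the fourth degree of Gb major. This is the minor subdominant, borrowed from the parallel minor.

iv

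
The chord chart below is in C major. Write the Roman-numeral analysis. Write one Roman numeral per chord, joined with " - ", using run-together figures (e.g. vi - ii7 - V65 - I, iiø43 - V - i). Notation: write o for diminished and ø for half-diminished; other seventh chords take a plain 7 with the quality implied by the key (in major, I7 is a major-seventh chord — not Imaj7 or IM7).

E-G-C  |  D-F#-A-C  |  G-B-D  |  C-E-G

I6 - V7/V - V - I

E-G-C: major triad on C = scale degree 1 → I6.
D-F#-A-C: a dominant seventh chord on D, the applied dominant of V → V7/V.
G-B-D: major triad on G = scale degree 5 → V.
C-E-G has root C, degree 1 in C major, so I.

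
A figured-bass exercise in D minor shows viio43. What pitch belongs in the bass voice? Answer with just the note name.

G

viio in D minor has root C#; the chord is C#-E-G-Bb.
The figure 43 means second inversion — the fifth is in the bass.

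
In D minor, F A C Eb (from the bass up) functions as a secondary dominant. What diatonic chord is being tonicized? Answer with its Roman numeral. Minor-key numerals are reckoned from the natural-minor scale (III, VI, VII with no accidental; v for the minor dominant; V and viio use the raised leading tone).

VI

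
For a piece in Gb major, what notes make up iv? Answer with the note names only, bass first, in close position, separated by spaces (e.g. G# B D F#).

iv is the minor subdominant, borrowed from the parallel minor. In Gb major that root is Cb.
So the chord is Cb-Ebb-Gb.

Cb Ebb Gb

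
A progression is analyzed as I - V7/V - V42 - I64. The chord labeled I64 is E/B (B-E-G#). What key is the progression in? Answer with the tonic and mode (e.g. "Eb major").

The anchor chord is a major triad on E, labeled I64.
If E is scale degree 1 and the mode makes that degree carry a major triad, the tonic is E and the mode is major.

E major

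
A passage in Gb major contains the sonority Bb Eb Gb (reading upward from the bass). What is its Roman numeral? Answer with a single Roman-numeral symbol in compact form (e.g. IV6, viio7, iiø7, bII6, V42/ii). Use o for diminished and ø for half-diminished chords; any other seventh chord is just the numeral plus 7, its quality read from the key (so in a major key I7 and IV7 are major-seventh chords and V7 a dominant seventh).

The pitches Eb-Gb-Bb form a minor triad rooted on Eb.
In Gb major, Eb is the submediant; the diatonic minor triad there is vi.
With Bb in the bass the chord is in second inversion, so the figured bass is 64.

vi64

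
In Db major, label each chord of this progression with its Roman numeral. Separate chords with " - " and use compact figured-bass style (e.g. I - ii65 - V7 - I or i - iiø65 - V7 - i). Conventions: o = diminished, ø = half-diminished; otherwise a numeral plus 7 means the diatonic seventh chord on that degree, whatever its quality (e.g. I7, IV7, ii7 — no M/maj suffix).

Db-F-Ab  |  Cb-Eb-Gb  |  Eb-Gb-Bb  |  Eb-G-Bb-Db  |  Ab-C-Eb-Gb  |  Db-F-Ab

Db-F-Ab has root Db, degree 1 in Db major, so I.
Cb-Eb-Gb: Cb with this quality isn't in the key; it's bVII, borrowed from the parallel minor.
Eb-Gb-Bb: root Eb is the supertonic; minor triad there is ii.
Eb-G-Bb-Db is the secondary dominant of V (dominant seventh chord on Eb): V7/V.
Ab-C-Eb-Gb has root Ab, degree 5 in Db major, so V7.
Db-F-Ab has root Db, degree 1 in Db major, so I.

I - bVII - ii - V7/V - V7 - I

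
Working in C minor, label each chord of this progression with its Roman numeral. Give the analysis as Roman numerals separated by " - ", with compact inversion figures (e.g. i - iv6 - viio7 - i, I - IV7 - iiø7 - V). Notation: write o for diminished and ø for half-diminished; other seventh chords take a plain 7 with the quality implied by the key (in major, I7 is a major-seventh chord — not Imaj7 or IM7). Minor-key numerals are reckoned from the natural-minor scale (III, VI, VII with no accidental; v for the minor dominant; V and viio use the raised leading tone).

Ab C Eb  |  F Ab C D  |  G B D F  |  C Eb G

Ab-C-Eb: root Ab is the submediant; major triad there is VI.
F-Ab-C-D: half-diminished seventh chord on D = scale degree 2 → iiø65.
G-B-D-F has root G, degree 5 in C minor, so V7.
C-Eb-G has root C, degree 1 in C minor, so i.

VI - iiø65 - V7 - i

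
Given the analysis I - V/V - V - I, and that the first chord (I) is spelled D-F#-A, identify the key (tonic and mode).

D major

I is given as D-F#-A — a major triad with root D.
If D is scale degree 1 and the mode makes that degree carry a major triad, the tonic is D and the mode is major.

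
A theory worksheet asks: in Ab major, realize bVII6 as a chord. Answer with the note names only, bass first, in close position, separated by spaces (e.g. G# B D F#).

Scale degree 7 in Ab major is G; lowering it a half step gives Gb. bVII6 is a major triad on the lowered seventh degree (the subtonic), borrowed from the parallel minor.
So the chord is Gb-Bb-Db.
The figured bass 6 indicates first inversion, placing the third (Bb) in the bass: Bb-Db-Gb.

Bb Db Gb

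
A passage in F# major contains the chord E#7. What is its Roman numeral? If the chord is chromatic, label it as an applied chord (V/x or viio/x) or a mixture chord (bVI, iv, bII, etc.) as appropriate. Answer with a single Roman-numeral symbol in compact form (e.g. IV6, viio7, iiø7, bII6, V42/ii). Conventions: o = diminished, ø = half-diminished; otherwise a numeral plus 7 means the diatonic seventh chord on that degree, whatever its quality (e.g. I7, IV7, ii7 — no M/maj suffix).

V7/iii

Stacked in thirds the chord is E#-G##-B#-D#: a dominant seventh chord on E#.
E# is not a diatonic chord root with this quality in F# major, but it lies a perfect fifth above A# (iii), so the chord functions as an applied dominant of iii.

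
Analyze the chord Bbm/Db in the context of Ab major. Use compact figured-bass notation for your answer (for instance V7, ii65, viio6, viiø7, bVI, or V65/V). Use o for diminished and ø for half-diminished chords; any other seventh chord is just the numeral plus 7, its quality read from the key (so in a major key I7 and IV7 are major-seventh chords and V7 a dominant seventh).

ii6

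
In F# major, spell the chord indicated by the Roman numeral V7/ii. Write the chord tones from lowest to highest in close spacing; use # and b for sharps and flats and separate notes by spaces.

D# F## A# C#

The slash means an applied dominant: we want the dominant of ii. In F# major, ii is G# minor, and its dominant is built on D#.
Building a dominant seventh chord on D# gives D#-F##-A#-C#.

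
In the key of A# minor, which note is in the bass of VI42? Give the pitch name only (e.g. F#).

E#

VI in A# minor has root F#; the chord is F#-A#-C#-E#.
The figure 42 means third inversion — the seventh is in the bass.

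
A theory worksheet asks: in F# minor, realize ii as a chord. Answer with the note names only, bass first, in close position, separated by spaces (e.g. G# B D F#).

G# B D#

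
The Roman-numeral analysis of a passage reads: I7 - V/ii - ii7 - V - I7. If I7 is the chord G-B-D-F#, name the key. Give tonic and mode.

The anchor chord is a major seventh chord on G, labeled I7.
If G is scale degree 1 and the mode makes that degree carry a major seventh chord, the tonic is G and the mode is major.

G major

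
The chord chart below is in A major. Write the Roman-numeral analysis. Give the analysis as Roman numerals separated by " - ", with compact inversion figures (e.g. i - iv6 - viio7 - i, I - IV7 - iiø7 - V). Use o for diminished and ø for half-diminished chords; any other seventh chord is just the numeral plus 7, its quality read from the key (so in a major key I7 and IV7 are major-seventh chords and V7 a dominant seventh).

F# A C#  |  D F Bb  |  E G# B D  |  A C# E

F#-A-C# has root F#, degree 6 in A major, so vi.
D-F-Bb is non-diatonic — a major triad on the lowered supertonic (Bb): the Neapolitan sixth, bII6 (third, D, in the bass — hence the 6).
E-G#-B-D has root E, degree 5 in A major, so V7.
A-C#-E: major triad on A = scale degree 1 → I.

vi - bII6 - V7 - I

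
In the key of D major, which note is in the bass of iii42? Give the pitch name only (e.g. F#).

E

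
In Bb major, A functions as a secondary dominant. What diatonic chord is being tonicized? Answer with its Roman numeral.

iii

The chord is a major triad on A.
A dominant resolves down a perfect fifth: A → D. In Bb major, D is scale degree 3, i.e. iii.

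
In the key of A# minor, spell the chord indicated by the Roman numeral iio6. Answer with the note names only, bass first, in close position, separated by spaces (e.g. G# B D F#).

D# F# B#

The numeral's case and figure indicate a diminished triad. In A# minor its root, the second degree, is B#.
Stacking thirds from B# gives B#-D#-F#.
The figured bass 6 indicates first inversion, placing the third (D#) in the bass: D#-F#-B#.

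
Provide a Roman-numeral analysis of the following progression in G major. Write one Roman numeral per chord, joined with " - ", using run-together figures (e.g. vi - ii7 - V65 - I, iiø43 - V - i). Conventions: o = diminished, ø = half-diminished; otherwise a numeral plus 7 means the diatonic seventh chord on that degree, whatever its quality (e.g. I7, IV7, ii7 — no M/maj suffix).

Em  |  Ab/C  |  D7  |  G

vi - bII6 - V7 - I

Em: root E is the submediant; minor triad there is vi.
Ab/C is non-diatonic — a major triad on the lowered supertonic (Ab): the Neapolitan sixth, bII6 (third, C, in the bass — hence the 6).
D7: dominant seventh chord on D = scale degree 5 → V7.
G: root G is the tonic; major triad there is I.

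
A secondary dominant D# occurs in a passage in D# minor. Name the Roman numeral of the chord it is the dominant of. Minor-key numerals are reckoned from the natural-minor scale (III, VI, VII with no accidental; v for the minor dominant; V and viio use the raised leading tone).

The chord is a major triad on D#.
A dominant resolves down a perfect fifth: D# → G#. In D# minor, G# is scale degree 4, i.e. iv.

iv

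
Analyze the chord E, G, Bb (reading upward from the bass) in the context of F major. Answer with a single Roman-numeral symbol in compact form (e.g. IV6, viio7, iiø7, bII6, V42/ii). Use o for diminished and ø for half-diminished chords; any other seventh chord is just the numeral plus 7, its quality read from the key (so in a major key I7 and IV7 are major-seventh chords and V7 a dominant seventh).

viio

The pitches E-G-Bb form a diminished triad rooted on E.
In F major, E is the leading tone; the diatonic diminished triad there is viio.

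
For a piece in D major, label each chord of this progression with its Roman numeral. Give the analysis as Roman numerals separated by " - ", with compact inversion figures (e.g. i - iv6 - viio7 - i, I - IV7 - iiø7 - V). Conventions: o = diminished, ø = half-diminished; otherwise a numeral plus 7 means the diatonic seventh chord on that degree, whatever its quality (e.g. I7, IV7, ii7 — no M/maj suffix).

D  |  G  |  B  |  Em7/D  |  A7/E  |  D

I - IV - V/ii - ii42 - V43 - I

D: major triad on D = scale degree 1 → I.
G: root G is the subdominant; major triad there is IV.
B: a major triad on B, the applied dominant of ii → V/ii.
Em7/D: root E is the supertonic; minor seventh chord there is ii42.
A7/E: dominant seventh chord on A = scale degree 5 → V43.
D: root D is the tonic; major triad there is I.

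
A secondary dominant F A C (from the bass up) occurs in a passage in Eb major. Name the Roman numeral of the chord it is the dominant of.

V

The chord is a major triad on F.
A dominant resolves down a perfect fifth: F → Bb. In Eb major, Bb is scale degree 5, i.e. V.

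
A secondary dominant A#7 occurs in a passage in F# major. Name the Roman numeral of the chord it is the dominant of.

vi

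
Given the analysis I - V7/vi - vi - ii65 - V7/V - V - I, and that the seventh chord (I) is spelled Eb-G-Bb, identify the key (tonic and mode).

I is given as Eb-G-Bb — a major triad with root Eb.
If Eb is scale degree 1 and the mode makes that degree carry a major triad, the tonic is Eb and the mode is major.

Eb major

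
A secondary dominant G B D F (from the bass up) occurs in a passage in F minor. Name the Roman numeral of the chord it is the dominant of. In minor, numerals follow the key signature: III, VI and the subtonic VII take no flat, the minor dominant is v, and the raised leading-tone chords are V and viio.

The chord is a dominant seventh chord on G.
A dominant resolves down a perfect fifth: G → C. In F minor, C is scale degree 5, i.e. V.

V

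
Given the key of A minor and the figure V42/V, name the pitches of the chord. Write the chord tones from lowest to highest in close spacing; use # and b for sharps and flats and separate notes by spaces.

A B D# F#

V42/V is a secondary dominant — the dominant seventh of V. V in A minor is E, so the applied chord's root is B, a perfect fifth above.
Building a dominant seventh chord on B gives B-D#-F#-A.
With the 42 figure the chord is in third inversion; from the bass A upward in close position it reads A-B-D#-F#.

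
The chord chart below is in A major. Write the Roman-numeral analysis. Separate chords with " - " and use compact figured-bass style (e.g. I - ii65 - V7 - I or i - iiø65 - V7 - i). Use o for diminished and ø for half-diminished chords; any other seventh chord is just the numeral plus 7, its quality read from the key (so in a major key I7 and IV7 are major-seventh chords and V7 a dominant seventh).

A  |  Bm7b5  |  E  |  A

I - iiø7 - V - I

A has root A, degree 1 in A major, so I.
Bm7b5: B with this quality isn't in the key; it's iiø7, borrowed from the parallel minor.
E: root E is the dominant; major triad there is V.
A has root A, degree 1 in A major, so I.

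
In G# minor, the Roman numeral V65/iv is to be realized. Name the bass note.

The applied chord V65/iv is rooted on G#: G#-B#-D#-F#.
The figure 65 means first inversion — the third is in the bass.

B#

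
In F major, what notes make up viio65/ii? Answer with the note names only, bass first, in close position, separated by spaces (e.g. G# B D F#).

A C Eb F#

viio65/ii is a secondary leading-tone chord. The target ii is G in F major; the applied chord is rooted a semitone below, on F#.
Building a fully diminished seventh chord on F# gives F#-A-C-Eb.
The figured bass 65 indicates first inversion, placing the third (A) in the bass: A-C-Eb-F#.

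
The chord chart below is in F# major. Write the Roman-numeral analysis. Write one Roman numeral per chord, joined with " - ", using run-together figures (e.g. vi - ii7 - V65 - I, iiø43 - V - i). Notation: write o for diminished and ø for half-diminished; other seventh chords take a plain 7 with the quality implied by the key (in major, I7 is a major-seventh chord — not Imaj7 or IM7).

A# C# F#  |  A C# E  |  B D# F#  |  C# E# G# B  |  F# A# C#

I6 - bIII - IV - V7 - I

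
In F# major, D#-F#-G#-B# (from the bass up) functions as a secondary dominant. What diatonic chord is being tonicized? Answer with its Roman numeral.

V

The chord is a dominant seventh chord on G#.
A dominant resolves down a perfect fifth: G# → C#. In F# major, C# is scale degree 5, i.e. V.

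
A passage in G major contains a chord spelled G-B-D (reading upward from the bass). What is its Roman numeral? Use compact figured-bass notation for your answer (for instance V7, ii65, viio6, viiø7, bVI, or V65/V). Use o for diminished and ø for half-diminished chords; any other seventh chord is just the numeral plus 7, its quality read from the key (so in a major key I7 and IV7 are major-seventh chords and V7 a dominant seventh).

I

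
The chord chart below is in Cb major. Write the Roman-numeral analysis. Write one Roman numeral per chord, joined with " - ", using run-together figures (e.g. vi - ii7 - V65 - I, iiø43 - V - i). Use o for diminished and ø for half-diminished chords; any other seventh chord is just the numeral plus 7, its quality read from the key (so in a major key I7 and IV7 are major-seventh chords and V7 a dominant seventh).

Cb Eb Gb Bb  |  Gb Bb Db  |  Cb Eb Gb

Cb-Eb-Gb-Bb: root Cb is the tonic; major seventh chord there is I7.
Gb-Bb-Db: root Gb is the dominant; major triad there is V.
Cb-Eb-Gb has root Cb, degree 1 in Cb major, so I.

I7 - V - I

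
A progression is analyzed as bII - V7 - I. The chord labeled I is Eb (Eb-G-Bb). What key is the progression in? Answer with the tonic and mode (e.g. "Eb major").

Eb major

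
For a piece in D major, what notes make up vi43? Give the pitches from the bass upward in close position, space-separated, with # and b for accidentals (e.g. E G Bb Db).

F# A B D

The numeral's case and figure indicate a minor seventh chord. In D major its root, the sixth degree, is B.
Stacking thirds from B gives B-D-F#-A.
The figured bass 43 indicates second inversion, placing the fifth (F#) in the bass: F#-A-B-D.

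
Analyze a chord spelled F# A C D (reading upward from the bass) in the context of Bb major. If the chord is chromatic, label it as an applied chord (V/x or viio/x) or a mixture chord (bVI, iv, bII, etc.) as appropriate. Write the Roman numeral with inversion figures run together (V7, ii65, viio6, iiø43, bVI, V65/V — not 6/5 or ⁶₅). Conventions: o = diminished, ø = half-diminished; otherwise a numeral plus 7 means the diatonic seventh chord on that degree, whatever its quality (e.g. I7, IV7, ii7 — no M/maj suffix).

V65/vi

Stacked in thirds the chord is D-F#-A-C: a dominant seventh chord on D.
D is not a diatonic chord root with this quality in Bb major, but it lies a perfect fifth above G (vi), so the chord functions as an applied dominant of vi.
With F# in the bass the chord is in first inversion, so the figured bass is 65.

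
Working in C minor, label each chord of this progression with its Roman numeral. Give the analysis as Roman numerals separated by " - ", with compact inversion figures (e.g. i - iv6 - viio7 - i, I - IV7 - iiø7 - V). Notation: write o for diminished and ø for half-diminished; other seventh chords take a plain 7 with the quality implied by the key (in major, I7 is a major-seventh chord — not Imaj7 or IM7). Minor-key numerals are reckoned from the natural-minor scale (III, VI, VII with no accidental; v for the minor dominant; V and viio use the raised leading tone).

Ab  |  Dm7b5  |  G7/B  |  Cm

VI - iiø7 - V65 - i

Ab: root Ab is the submediant; major triad there is VI.
Dm7b5 has root D, degree 2 in C minor, so iiø7.
G7/B has root G, degree 5 in C minor, so V65.
Cm has root C, degree 1 in C minor, so i.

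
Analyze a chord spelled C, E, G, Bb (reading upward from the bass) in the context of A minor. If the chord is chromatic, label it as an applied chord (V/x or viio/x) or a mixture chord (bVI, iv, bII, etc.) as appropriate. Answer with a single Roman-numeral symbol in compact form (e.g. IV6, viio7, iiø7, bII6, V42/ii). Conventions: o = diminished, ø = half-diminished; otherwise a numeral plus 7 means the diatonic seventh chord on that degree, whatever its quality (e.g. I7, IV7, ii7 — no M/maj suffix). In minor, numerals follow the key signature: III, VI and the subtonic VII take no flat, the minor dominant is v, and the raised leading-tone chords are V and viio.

V7/VI

Stacked in thirds the chord is C-E-G-Bb: a dominant seventh chord on C.
C is not a diatonic chord root with this quality in A minor, but it lies a perfect fifth above F (VI), so the chord functions as an applied dominant of VI.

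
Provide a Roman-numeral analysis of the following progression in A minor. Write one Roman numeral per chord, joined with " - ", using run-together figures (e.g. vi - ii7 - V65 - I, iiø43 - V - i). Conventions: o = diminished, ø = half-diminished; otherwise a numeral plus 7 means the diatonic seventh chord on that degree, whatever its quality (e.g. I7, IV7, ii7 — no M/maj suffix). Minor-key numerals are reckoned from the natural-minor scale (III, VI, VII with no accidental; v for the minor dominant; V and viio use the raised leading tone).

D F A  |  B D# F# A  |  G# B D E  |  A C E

D-F-A has root D, degree 4 in A minor, so iv.
B-D#-F#-A is the secondary dominant of V (dominant seventh chord on B): V7/V.
G#-B-D-E: root E is the dominant; dominant seventh chord there is V65.
A-C-E: root A is the tonic; minor triad there is i.

iv - V7/V - V65 - i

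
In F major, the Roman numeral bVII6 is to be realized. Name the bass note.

bVII in F major has root Eb; the chord is Eb-G-Bb.
The figure 6 means first inversion — the third is in the bass.

G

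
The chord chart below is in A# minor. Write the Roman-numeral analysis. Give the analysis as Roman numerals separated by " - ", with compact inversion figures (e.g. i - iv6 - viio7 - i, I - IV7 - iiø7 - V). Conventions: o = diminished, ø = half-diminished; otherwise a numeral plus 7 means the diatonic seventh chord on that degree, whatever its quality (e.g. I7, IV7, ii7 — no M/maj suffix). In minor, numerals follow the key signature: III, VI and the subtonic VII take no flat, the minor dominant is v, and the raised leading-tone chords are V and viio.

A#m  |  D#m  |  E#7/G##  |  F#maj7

A#m has root A#, degree 1 in A# minor, so i.
D#m: root D# is the subdominant; minor triad there is iv.
E#7/G##: dominant seventh chord on E# = scale degree 5 → V65.
F#maj7: major seventh chord on F# = scale degree 6 → VI7.

i - iv - V65 - VI7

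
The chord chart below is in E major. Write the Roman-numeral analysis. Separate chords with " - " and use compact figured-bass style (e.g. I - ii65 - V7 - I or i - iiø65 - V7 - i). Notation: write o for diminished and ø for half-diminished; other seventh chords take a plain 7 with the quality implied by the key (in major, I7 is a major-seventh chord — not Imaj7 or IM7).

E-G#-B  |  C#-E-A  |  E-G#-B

I - IV6 - I

E-G#-B has root E, degree 1 in E major, so I.
C#-E-A: major triad on A = scale degree 4 → IV6.
E-G#-B has root E, degree 1 in E major, so I.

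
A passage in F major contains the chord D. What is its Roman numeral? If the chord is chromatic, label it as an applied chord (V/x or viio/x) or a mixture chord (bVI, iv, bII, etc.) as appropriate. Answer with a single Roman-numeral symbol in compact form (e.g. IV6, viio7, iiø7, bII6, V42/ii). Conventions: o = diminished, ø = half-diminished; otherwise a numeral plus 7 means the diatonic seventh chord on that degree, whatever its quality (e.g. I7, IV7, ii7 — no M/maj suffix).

Stacked in thirds the chord is D-F#-A: a major triad on D.
D is not a diatonic chord root with this quality in F major, but it lies a perfect fifth above G (ii), so the chord functions as an applied dominant of ii.

V/ii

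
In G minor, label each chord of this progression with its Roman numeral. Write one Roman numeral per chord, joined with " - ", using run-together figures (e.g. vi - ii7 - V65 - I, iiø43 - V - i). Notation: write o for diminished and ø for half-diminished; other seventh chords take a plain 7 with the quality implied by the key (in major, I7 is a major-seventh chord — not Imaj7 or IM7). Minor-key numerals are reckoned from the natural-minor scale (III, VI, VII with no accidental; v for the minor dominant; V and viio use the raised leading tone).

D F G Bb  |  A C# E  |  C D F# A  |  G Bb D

D-F-G-Bb has root G, degree 1 in G minor, so i43.
A-C#-E: chromatic; A is V of V, so V/V.
C-D-F#-A: dominant seventh chord on D = scale degree 5 → V42.
G-Bb-D: minor triad on G = scale degree 1 → i.

i43 - V/V - V42 - i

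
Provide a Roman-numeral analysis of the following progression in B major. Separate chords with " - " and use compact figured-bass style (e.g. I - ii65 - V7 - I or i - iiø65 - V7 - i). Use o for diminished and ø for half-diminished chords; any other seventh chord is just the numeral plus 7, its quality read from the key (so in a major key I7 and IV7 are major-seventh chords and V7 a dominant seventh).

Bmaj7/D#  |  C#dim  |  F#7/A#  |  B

Bmaj7/D# has root B, degree 1 in B major, so I65.
C#dim is non-diatonic — iio, a mixture chord from B minor.
F#7/A#: dominant seventh chord on F# = scale degree 5 → V65.
B has root B, degree 1 in B major, so I.

I65 - iio - V65 - I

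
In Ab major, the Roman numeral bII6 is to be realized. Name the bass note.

Db

bII in Ab major has root Bbb; the chord is Bbb-Db-Fb.
The figure 6 means first inversion — the third is in the bass.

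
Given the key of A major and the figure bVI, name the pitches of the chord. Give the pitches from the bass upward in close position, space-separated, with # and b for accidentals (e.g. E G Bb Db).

F A C

bVI is a major triad on the lowered sixth degree, borrowed from the parallel minor. In A major that root is F.
So the chord is F-A-C.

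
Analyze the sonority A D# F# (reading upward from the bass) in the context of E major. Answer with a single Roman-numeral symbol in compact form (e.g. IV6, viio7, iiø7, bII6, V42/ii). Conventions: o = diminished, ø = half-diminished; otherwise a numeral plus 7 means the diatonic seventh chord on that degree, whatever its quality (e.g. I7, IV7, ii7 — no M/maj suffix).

viio64

Stacked in thirds the chord is D#-F#-A: a diminished triad on D#.
In E major, D# is the leading tone; the diatonic diminished triad there is viio.
With A in the bass the chord is in second inversion, so the figured bass is 64.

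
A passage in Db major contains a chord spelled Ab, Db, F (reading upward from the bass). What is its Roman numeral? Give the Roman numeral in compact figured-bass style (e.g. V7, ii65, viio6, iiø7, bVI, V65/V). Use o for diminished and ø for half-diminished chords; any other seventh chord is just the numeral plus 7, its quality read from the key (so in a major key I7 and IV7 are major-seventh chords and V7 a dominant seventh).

I64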